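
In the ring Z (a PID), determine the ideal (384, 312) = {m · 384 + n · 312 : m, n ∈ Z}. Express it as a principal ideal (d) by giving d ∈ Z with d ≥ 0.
(384, 312) = (24); d = 24

In the PID Z, (a, b) is generated by gcd(a, b). Compute gcd(384, 312) with the extended Euclidean algorithm, tracking rows (r, s, t) with s·384 + t·312 = r:
  row A: (384, 1, 0)   [1·384 + 0·312 = 384]
  row B: (312, 0, 1)   [0·384 + 1·312 = 312]
  384 = 1·312 + 72   → row C = row A − 1·row B = (72, 1, −1)   [check: 1·384 − 1·312 = 72]
  312 = 4·72 + 24   → row D = row B − 4·row C = (24, −4, 5)   [check: −4·384 + 5·312 = 24]
  72 = 3·24 + 0   → remainder 0, stop. gcd = 24 (last nonzero row D).
So gcd(384, 312) = 24, with Bézout identity −4·384 + 5·312 = 24. Containment (⊇): the Bézout identity exhibits 24 as an element of (384, 312), giving (24) ⊆ (384, 312). Containment (⊆): since 24 | 384 and 24 | 312 (384 = 24·16, 312 = 24·13), every Z-linear combination of 384 and 312 is divisible by 24, so (384, 312) ⊆ (24). Therefore (384, 312) = (24), d = 24.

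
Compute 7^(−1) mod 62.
Apply the extended Euclidean algorithm to (62, 7), tracking rows (r, s, t) with s·62 + t·7 = r. Each division r_prev = q·r_cur + r_new produces the new row as (previous row) − q·(current row):
  row A: (62, 1, 0)   [1·62 + 0·7 = 62]
  row B: (7, 0, 1)   [0·62 + 1·7 = 7]
  62 = 8·7 + 6   → row C = row A − 8·row B = (6, 1, −8)   [check: 1·62 − 8·7 = 6]
  7 = 1·6 + 1   → row D = row B − 1·row C = (1, −1, 9)   [check: −1·62 + 9·7 = 1]
  6 = 6·1 + 0   → remainder 0, stop. gcd = 1 (last nonzero row D).
The gcd is 1, so 7 is invertible mod 62. The last nonzero row gives −1·62 + 9·7 = 1, so t = 9. So 7^(−1) ≡ 9 (mod 62). Verify: 7 · 9 = 63 ≡ 1 (mod 62). ✓

Final answer: 7^(−1) ≡ 9 (mod 62)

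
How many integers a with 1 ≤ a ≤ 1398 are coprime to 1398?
464

The number of a ∈ {1, ..., 1398} with gcd(a, 1398) = 1 is by definition Euler's totient φ(1398). φ is multiplicative, with φ(p^e) = p^e − p^(e−1). Factorise 1398 = 2 · 3 · 233. Then
  φ(1398) = (2 − 1) · (3 − 1) · (233 − 1) = 1 · 2 · 232 = 464.
So there are 464 such integers.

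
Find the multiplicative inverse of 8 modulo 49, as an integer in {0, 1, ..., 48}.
8^(−1) ≡ 43 (mod 49)

Apply the extended Euclidean algorithm to (49, 8), tracking rows (r, s, t) with s·49 + t·8 = r. Each division r_prev = q·r_cur + r_new produces the new row as (previous row) − q·(current row):
  row A: (49, 1, 0)   [1·49 + 0·8 = 49]
  row B: (8, 0, 1)   [0·49 + 1·8 = 8]
  49 = 6·8 + 1   → row C = row A − 6·row B = (1, 1, −6)   [check: 1·49 − 6·8 = 1]
  8 = 8·1 + 0   → remainder 0, stop. gcd = 1 (last nonzero row C).
The gcd is 1, so 8 is invertible mod 49. The last nonzero row gives 1·49 − 6·8 = 1, so t = −6. So 8^(−1) ≡ −6 ≡ 43 (mod 49). Verify: 8 · 43 = 344 ≡ 1 (mod 49). ✓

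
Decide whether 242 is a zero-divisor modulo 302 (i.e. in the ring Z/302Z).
gcd(242, 302) = 2 > 1, so 242 is not a unit in Z/302Z. In Z/nZ every nonzero non-unit is a zero-divisor: explicitly, take b = 302/gcd = 151 ≠ 0 (mod 302); then 242·151 = 36542 = 121·302, i.e. 242·151 ≡ 0 (mod 302). So 242 is a zero-divisor.

Final answer: YES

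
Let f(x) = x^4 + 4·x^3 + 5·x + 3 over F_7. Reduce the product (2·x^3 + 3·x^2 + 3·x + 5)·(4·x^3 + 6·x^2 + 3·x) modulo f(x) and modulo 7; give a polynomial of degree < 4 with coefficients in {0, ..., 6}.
Multiply as integer polynomials: a · b = 8·x^6 + 24·x^5 + 36·x^4 + 47·x^3 + 39·x^2 + 15·x. Reducing coefficients mod 7: a · b ≡ x^6 + 3·x^5 + x^4 + 5·x^3 + 4·x^2 + x. Now divide by f(x) = x^4 + 4·x^3 + 5·x + 3 in F_7[x], eliminating the leading term at each step:
  leading term x^6: subtract (x^2)·f(x) = x^6 + 4·x^5 + 5·x^3 + 3·x^2, leaving 6·x^5 + x^4 + x^2 + x (coefficients mod 7)
  leading term 6·x^5: subtract (6·x)·f(x) = 6·x^5 + 3·x^4 + 2·x^2 + 4·x, leaving 5·x^4 + 6·x^2 + 4·x (coefficients mod 7)
  leading term 5·x^4: subtract (5)·f(x) = 5·x^4 + 6·x^3 + 4·x + 1, leaving x^3 + 6·x^2 + 6 (coefficients mod 7)
The degree is now < 4, so this is the remainder. Hence a · b ≡ x^3 + 6·x^2 + 6 in F_7[x]/(f).

Final answer: a · b ≡ x^3 + 6·x^2 + 6 (mod f(x))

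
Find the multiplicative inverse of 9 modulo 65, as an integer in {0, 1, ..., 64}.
9^(−1) ≡ 29 (mod 65)

Apply the extended Euclidean algorithm to (65, 9), tracking rows (r, s, t) with s·65 + t·9 = r. Each division r_prev = q·r_cur + r_new produces the new row as (previous row) − q·(current row):
  row A: (65, 1, 0)   [1·65 + 0·9 = 65]
  row B: (9, 0, 1)   [0·65 + 1·9 = 9]
  65 = 7·9 + 2   → row C = row A − 7·row B = (2, 1, −7)   [check: 1·65 − 7·9 = 2]
  9 = 4·2 + 1   → row D = row B − 4·row C = (1, −4, 29)   [check: −4·65 + 29·9 = 1]
  2 = 2·1 + 0   → remainder 0, stop. gcd = 1 (last nonzero row D).
The gcd is 1, so 9 is invertible mod 65. The last nonzero row gives −4·65 + 29·9 = 1, so t = 29. So 9^(−1) ≡ 29 (mod 65). Verify: 9 · 29 = 261 ≡ 1 (mod 65). ✓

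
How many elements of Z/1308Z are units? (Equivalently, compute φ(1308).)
An element a ∈ Z/1308Z is a unit iff gcd(a, 1308) = 1, so the number of units is φ(1308). φ is multiplicative, with φ(p^e) = p^e − p^(e−1). Factorise 1308 = 2^2 · 3 · 109. Then
  φ(1308) = (2^2 − 2^1) · (3 − 1) · (109 − 1) = 2 · 2 · 108 = 432.

Final answer: Z/1308Z has φ(1308) = 432 units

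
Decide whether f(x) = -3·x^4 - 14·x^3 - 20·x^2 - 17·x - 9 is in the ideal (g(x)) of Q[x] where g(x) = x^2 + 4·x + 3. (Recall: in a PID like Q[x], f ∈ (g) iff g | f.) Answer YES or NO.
In Q[x] the ideal (g) consists of all multiples of g, so f ∈ (g) iff g | f, i.e. iff the remainder of f on division by g is 0. Divide f by g (g is monic, so eliminate the leading term of the running remainder at each step):
  leading term -3·x^4: subtract (-3·x^2)·g(x) = -3·x^4 - 12·x^3 - 9·x^2, leaving -2·x^3 - 11·x^2 - 17·x - 9
  leading term -2·x^3: subtract (-2·x)·g(x) = -2·x^3 - 8·x^2 - 6·x, leaving -3·x^2 - 11·x - 9
  leading term -3·x^2: subtract (-3)·g(x) = -3·x^2 - 12·x - 9, leaving x
The remainder r(x) = x ≠ 0 (and deg r < deg g), so g ∤ f, i.e. f ∉ (g).

Final answer: NO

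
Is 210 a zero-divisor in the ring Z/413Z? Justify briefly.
gcd(210, 413) = 7 > 1, so 210 is not a unit in Z/413Z. In Z/nZ every nonzero non-unit is a zero-divisor: explicitly, take b = 413/gcd = 59 ≠ 0 (mod 413); then 210·59 = 12390 = 30·413, i.e. 210·59 ≡ 0 (mod 413). So 210 is a zero-divisor.

Final answer: YES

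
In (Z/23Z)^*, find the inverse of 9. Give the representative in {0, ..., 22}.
Apply the extended Euclidean algorithm to (23, 9), tracking rows (r, s, t) with s·23 + t·9 = r. Each division r_prev = q·r_cur + r_new produces the new row as (previous row) − q·(current row):
  row A: (23, 1, 0)   [1·23 + 0·9 = 23]
  row B: (9, 0, 1)   [0·23 + 1·9 = 9]
  23 = 2·9 + 5   → row C = row A − 2·row B = (5, 1, −2)   [check: 1·23 − 2·9 = 5]
  9 = 1·5 + 4   → row D = row B − 1·row C = (4, −1, 3)   [check: −1·23 + 3·9 = 4]
  5 = 1·4 + 1   → row E = row C − 1·row D = (1, 2, −5)   [check: 2·23 − 5·9 = 1]
  4 = 4·1 + 0   → remainder 0, stop. gcd = 1 (last nonzero row E).
The gcd is 1, so 9 is invertible mod 23. The last nonzero row gives 2·23 − 5·9 = 1, so t = −5. So 9^(−1) ≡ −5 ≡ 18 (mod 23). Verify: 9 · 18 = 162 ≡ 1 (mod 23). ✓

Final answer: 9^(−1) ≡ 18 (mod 23)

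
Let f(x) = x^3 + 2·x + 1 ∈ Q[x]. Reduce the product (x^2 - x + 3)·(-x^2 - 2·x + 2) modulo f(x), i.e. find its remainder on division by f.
First multiply in Q[x] without reducing: a · b = -x^4 - x^3 + x^2 - 8·x + 6. Now divide by f(x) = x^3 + 2·x + 1, eliminating the leading term at each step:
  leading term -x^4: subtract (-x)·f(x) = -x^4 - 2·x^2 - x, leaving -x^3 + 3·x^2 - 7·x + 6
  leading term -x^3: subtract (-1)·f(x) = -x^3 - 2·x - 1, leaving 3·x^2 - 5·x + 7
The degree is now < 3, so this is the remainder. Hence a · b ≡ 3·x^2 - 5·x + 7 in Q[x]/(f).

Final answer: a · b ≡ 3·x^2 - 5·x + 7 (mod f(x))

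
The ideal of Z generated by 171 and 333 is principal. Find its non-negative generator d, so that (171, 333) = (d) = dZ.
In the PID Z, (a, b) is generated by gcd(a, b). Compute gcd(333, 171) with the extended Euclidean algorithm, tracking rows (r, s, t) with s·333 + t·171 = r:
  row A: (333, 1, 0)   [1·333 + 0·171 = 333]
  row B: (171, 0, 1)   [0·333 + 1·171 = 171]
  333 = 1·171 + 162   → row C = row A − 1·row B = (162, 1, −1)   [check: 1·333 − 1·171 = 162]
  171 = 1·162 + 9   → row D = row B − 1·row C = (9, −1, 2)   [check: −1·333 + 2·171 = 9]
  162 = 18·9 + 0   → remainder 0, stop. gcd = 9 (last nonzero row D).
So gcd(171, 333) = 9, with Bézout identity −1·333 + 2·171 = 9. Containment (⊇): the Bézout identity exhibits 9 as an element of (171, 333), giving (9) ⊆ (171, 333). Containment (⊆): since 9 | 171 and 9 | 333 (171 = 9·19, 333 = 9·37), every Z-linear combination of 171 and 333 is divisible by 9, so (171, 333) ⊆ (9). Therefore (171, 333) = (9), d = 9.

Final answer: (171, 333) = (9); d = 9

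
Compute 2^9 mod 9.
8

Use repeated squaring. Binary(9) = 1001. Walk through the bits of the exponent 9 left-to-right: at each bit after the leading one, square the running value, then multiply by 2 if the bit is 1 (always reducing mod 9):
  bit 1 = 1 (leading): start with 2.
  bit 2 = 0: square 2^2 = 4 (mod 9).
  bit 3 = 0: square 4^2 = 16 ≡ 7 (mod 9).
  bit 4 = 1: square 7^2 = 49 ≡ 4; bit is 1, so multiply 4·2 = 8 (mod 9).
Final value: 2^9 ≡ 8 (mod 9).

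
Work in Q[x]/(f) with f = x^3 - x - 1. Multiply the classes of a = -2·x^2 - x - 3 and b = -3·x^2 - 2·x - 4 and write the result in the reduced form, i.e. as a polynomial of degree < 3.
a · b ≡ 25·x^2 + 23·x + 19 (mod f(x))

First multiply in Q[x] without reducing: a · b = 6·x^4 + 7·x^3 + 19·x^2 + 10·x + 12. Now divide by f(x) = x^3 - x - 1, eliminating the leading term at each step:
  leading term 6·x^4: subtract (6·x)·f(x) = 6·x^4 - 6·x^2 - 6·x, leaving 7·x^3 + 25·x^2 + 16·x + 12
  leading term 7·x^3: subtract (7)·f(x) = 7·x^3 - 7·x - 7, leaving 25·x^2 + 23·x + 19
The degree is now < 3, so this is the remainder. Hence a · b ≡ 25·x^2 + 23·x + 19 in Q[x]/(f).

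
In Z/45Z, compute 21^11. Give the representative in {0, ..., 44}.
36

Use repeated squaring. Binary(11) = 1011. Walk through the bits of the exponent 11 left-to-right: at each bit after the leading one, square the running value, then multiply by 21 if the bit is 1 (always reducing mod 45):
  bit 1 = 1 (leading): start with 21.
  bit 2 = 0: square 21^2 = 441 ≡ 36 (mod 45).
  bit 3 = 1: square 36^2 = 1296 ≡ 36; bit is 1, so multiply 36·21 = 756 ≡ 36 (mod 45).
  bit 4 = 1: square 36^2 = 1296 ≡ 36; bit is 1, so multiply 36·21 = 756 ≡ 36 (mod 45).
Final value: 21^11 ≡ 36 (mod 45).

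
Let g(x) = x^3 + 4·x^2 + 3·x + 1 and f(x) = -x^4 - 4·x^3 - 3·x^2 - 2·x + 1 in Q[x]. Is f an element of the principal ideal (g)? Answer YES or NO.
In Q[x] the ideal (g) consists of all multiples of g, so f ∈ (g) iff g | f, i.e. iff the remainder of f on division by g is 0. Divide f by g (g is monic, so eliminate the leading term of the running remainder at each step):
  leading term -x^4: subtract (-x)·g(x) = -x^4 - 4·x^3 - 3·x^2 - x, leaving 1 - x
The remainder r(x) = 1 - x ≠ 0 (and deg r < deg g), so g ∤ f, i.e. f ∉ (g).

Final answer: NO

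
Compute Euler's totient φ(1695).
φ is multiplicative, with φ(p^e) = p^e − p^(e−1). Factorise 1695 = 3 · 5 · 113. Then
  φ(1695) = (3 − 1) · (5 − 1) · (113 − 1) = 2 · 4 · 112 = 896.

Final answer: φ(1695) = 896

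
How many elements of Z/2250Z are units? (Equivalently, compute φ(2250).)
An element a ∈ Z/2250Z is a unit iff gcd(a, 2250) = 1, so the number of units is φ(2250). φ is multiplicative, with φ(p^e) = p^e − p^(e−1). Factorise 2250 = 2 · 3^2 · 5^3. Then
  φ(2250) = (2 − 1) · (3^2 − 3^1) · (5^3 − 5^2) = 1 · 6 · 100 = 600.

Final answer: Z/2250Z has φ(2250) = 600 units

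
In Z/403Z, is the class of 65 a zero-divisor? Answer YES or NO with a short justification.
YES

gcd(65, 403) = 13 > 1, so 65 is not a unit in Z/403Z. In Z/nZ every nonzero non-unit is a zero-divisor: explicitly, take b = 403/gcd = 31 ≠ 0 (mod 403); then 65·31 = 2015 = 5·403, i.e. 65·31 ≡ 0 (mod 403). So 65 is a zero-divisor.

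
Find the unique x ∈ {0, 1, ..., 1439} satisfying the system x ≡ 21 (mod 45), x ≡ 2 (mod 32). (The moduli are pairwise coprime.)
The moduli 45, 32 are pairwise coprime, so by the CRT there is a unique solution mod 45·32 = 1440.
Solve by successive substitution. Start with x ≡ 21 (mod 45).
  Combine with x ≡ 2 (mod 32): write x = 21 + 45·t and require 21 + 45·t ≡ 2 (mod 32), i.e. 45·t ≡ 2 − 21 ≡ 13 (mod 32). Since 45^(−1) ≡ 5 (mod 32) (45 ≡ 13 (mod 32)), t ≡ 5·13 ≡ 1 (mod 32). So x ≡ 21 + 45·1 = 66 (mod 1440).
Unique solution in [0, 1440): x = 66.

Final answer: x ≡ 66 (mod 1440); the representative in [0, 1440) is 66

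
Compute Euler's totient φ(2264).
φ(2264) = 1128

φ is multiplicative, with φ(p^e) = p^e − p^(e−1). Factorise 2264 = 2^3 · 283. Then
  φ(2264) = (2^3 − 2^2) · (283 − 1) = 4 · 282 = 1128.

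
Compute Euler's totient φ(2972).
φ is multiplicative, with φ(p^e) = p^e − p^(e−1). Factorise 2972 = 2^2 · 743. Then
  φ(2972) = (2^2 − 2^1) · (743 − 1) = 2 · 742 = 1484.

Final answer: φ(2972) = 1484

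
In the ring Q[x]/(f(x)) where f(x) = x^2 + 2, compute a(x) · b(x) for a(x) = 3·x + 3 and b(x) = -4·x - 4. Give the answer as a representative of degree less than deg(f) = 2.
First multiply in Q[x] without reducing: a · b = -12·x^2 - 24·x - 12. Now divide by f(x) = x^2 + 2, eliminating the leading term at each step:
  leading term -12·x^2: subtract (-12)·f(x) = -12·x^2 - 24, leaving 12 - 24·x
The degree is now < 2, so this is the remainder. Hence a · b ≡ 12 - 24·x in Q[x]/(f).

Final answer: a · b ≡ 12 - 24·x (mod f(x))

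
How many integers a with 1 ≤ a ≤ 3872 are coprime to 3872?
The number of a ∈ {1, ..., 3872} with gcd(a, 3872) = 1 is by definition Euler's totient φ(3872). φ is multiplicative, with φ(p^e) = p^e − p^(e−1). Factorise 3872 = 2^5 · 11^2. Then
  φ(3872) = (2^5 − 2^4) · (11^2 − 11^1) = 16 · 110 = 1760.
So there are 1760 such integers.

Final answer: 1760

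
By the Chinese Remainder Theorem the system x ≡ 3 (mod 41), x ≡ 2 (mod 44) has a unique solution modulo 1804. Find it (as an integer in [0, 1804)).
The moduli 41, 44 are pairwise coprime, so by the CRT there is a unique solution mod 41·44 = 1804.
Solve by successive substitution. Start with x ≡ 3 (mod 41).
  Combine with x ≡ 2 (mod 44): write x = 3 + 41·t and require 3 + 41·t ≡ 2 (mod 44), i.e. 41·t ≡ 2 − 3 ≡ 43 (mod 44). Since 41^(−1) ≡ 29 (mod 44), t ≡ 29·43 ≡ 15 (mod 44). So x ≡ 3 + 41·15 = 618 (mod 1804).
Unique solution in [0, 1804): x = 618.

Final answer: x ≡ 618 (mod 1804); the representative in [0, 1804) is 618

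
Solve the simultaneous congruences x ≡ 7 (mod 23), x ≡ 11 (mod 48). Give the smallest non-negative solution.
x ≡ 1019 (mod 1104); the representative in [0, 1104) is 1019

The moduli 23, 48 are pairwise coprime, so by the CRT there is a unique solution mod 23·48 = 1104.
Solve by successive substitution. Start with x ≡ 7 (mod 23).
  Combine with x ≡ 11 (mod 48): write x = 7 + 23·t and require 7 + 23·t ≡ 11 (mod 48), i.e. 23·t ≡ 11 − 7 ≡ 4 (mod 48). Since 23^(−1) ≡ 23 (mod 48), t ≡ 23·4 ≡ 44 (mod 48). So x ≡ 7 + 23·44 = 1019 (mod 1104).
Unique solution in [0, 1104): x = 1019.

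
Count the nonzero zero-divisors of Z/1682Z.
Z/1682Z has 869 nonzero zero-divisors

In Z/1682Z each nonzero element is either a unit (gcd with 1682 is 1) or a zero-divisor (gcd > 1). The number of units is φ(1682): factorise 1682 = 2 · 29^2, so φ(1682) = (2 − 1) · (29^2 − 29^1) = 1 · 812 = 812. The nonzero elements number 1682 − 1 = 1681. Hence the nonzero zero-divisors number 1681 − 812 = 869.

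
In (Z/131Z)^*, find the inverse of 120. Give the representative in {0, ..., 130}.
120^(−1) ≡ 119 (mod 131)

Apply the extended Euclidean algorithm to (131, 120), tracking rows (r, s, t) with s·131 + t·120 = r. Each division r_prev = q·r_cur + r_new produces the new row as (previous row) − q·(current row):
  row A: (131, 1, 0)   [1·131 + 0·120 = 131]
  row B: (120, 0, 1)   [0·131 + 1·120 = 120]
  131 = 1·120 + 11   → row C = row A − 1·row B = (11, 1, −1)   [check: 1·131 − 1·120 = 11]
  120 = 10·11 + 10   → row D = row B − 10·row C = (10, −10, 11)   [check: −10·131 + 11·120 = 10]
  11 = 1·10 + 1   → row E = row C − 1·row D = (1, 11, −12)   [check: 11·131 − 12·120 = 1]
  10 = 10·1 + 0   → remainder 0, stop. gcd = 1 (last nonzero row E).
The gcd is 1, so 120 is invertible mod 131. The last nonzero row gives 11·131 − 12·120 = 1, so t = −12. So 120^(−1) ≡ −12 ≡ 119 (mod 131). Verify: 120 · 119 = 14280 ≡ 1 (mod 131). ✓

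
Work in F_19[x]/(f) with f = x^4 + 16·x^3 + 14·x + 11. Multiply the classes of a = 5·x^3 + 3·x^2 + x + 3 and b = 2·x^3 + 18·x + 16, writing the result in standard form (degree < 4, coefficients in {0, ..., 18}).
a · b ≡ 11·x^3 + 3·x^2 + 9·x + 14 (mod f(x))

Multiply as integer polynomials: a · b = 10·x^6 + 6·x^5 + 92·x^4 + 140·x^3 + 66·x^2 + 70·x + 48. Reducing coefficients mod 19: a · b ≡ 10·x^6 + 6·x^5 + 16·x^4 + 7·x^3 + 9·x^2 + 13·x + 10. Now divide by f(x) = x^4 + 16·x^3 + 14·x + 11 in F_19[x], eliminating the leading term at each step:
  leading term 10·x^6: subtract (10·x^2)·f(x) = 10·x^6 + 8·x^5 + 7·x^3 + 15·x^2, leaving 17·x^5 + 16·x^4 + 13·x^2 + 13·x + 10 (coefficients mod 19)
  leading term 17·x^5: subtract (17·x)·f(x) = 17·x^5 + 6·x^4 + 10·x^2 + 16·x, leaving 10·x^4 + 3·x^2 + 16·x + 10 (coefficients mod 19)
  leading term 10·x^4: subtract (10)·f(x) = 10·x^4 + 8·x^3 + 7·x + 15, leaving 11·x^3 + 3·x^2 + 9·x + 14 (coefficients mod 19)
The degree is now < 4, so this is the remainder. Hence a · b ≡ 11·x^3 + 3·x^2 + 9·x + 14 in F_19[x]/(f).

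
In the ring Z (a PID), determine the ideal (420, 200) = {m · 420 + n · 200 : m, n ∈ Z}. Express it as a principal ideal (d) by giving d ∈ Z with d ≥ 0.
In the PID Z, (a, b) is generated by gcd(a, b). Compute gcd(420, 200) with the extended Euclidean algorithm, tracking rows (r, s, t) with s·420 + t·200 = r:
  row A: (420, 1, 0)   [1·420 + 0·200 = 420]
  row B: (200, 0, 1)   [0·420 + 1·200 = 200]
  420 = 2·200 + 20   → row C = row A − 2·row B = (20, 1, −2)   [check: 1·420 − 2·200 = 20]
  200 = 10·20 + 0   → remainder 0, stop. gcd = 20 (last nonzero row C).
So gcd(420, 200) = 20, with Bézout identity 1·420 − 2·200 = 20. Containment (⊇): the Bézout identity exhibits 20 as an element of (420, 200), giving (20) ⊆ (420, 200). Containment (⊆): since 20 | 420 and 20 | 200 (420 = 20·21, 200 = 20·10), every Z-linear combination of 420 and 200 is divisible by 20, so (420, 200) ⊆ (20). Therefore (420, 200) = (20), d = 20.

Final answer: (420, 200) = (20); d = 20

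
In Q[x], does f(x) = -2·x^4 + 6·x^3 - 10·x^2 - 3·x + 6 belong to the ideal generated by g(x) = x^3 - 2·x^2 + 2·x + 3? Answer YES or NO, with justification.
NO

In Q[x] the ideal (g) consists of all multiples of g, so f ∈ (g) iff g | f, i.e. iff the remainder of f on division by g is 0. Divide f by g (g is monic, so eliminate the leading term of the running remainder at each step):
  leading term -2·x^4: subtract (-2·x)·g(x) = -2·x^4 + 4·x^3 - 4·x^2 - 6·x, leaving 2·x^3 - 6·x^2 + 3·x + 6
  leading term 2·x^3: subtract (2)·g(x) = 2·x^3 - 4·x^2 + 4·x + 6, leaving -2·x^2 - x
The remainder r(x) = -2·x^2 - x ≠ 0 (and deg r < deg g), so g ∤ f, i.e. f ∉ (g).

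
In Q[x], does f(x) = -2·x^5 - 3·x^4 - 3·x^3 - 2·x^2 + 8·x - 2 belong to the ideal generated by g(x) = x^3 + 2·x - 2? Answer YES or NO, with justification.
YES

In Q[x] the ideal (g) consists of all multiples of g, so f ∈ (g) iff g | f, i.e. iff the remainder of f on division by g is 0. Divide f by g (g is monic, so eliminate the leading term of the running remainder at each step):
  leading term -2·x^5: subtract (-2·x^2)·g(x) = -2·x^5 - 4·x^3 + 4·x^2, leaving -3·x^4 + x^3 - 6·x^2 + 8·x - 2
  leading term -3·x^4: subtract (-3·x)·g(x) = -3·x^4 - 6·x^2 + 6·x, leaving x^3 + 2·x - 2
  leading term x^3: subtract (1)·g(x) = x^3 + 2·x - 2, leaving 0
The remainder is 0, so f(x) = g(x) · h(x) with h(x) = -2·x^2 - 3·x + 1. Hence g | f, i.e. f ∈ (g).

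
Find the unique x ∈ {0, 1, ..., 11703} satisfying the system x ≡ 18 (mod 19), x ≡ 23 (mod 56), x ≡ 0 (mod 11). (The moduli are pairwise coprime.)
The moduli 19, 56, 11 are pairwise coprime, so by the CRT there is a unique solution mod 19·56·11 = 11704.
Solve by successive substitution. Start with x ≡ 18 (mod 19).
  Combine with x ≡ 23 (mod 56): write x = 18 + 19·t and require 18 + 19·t ≡ 23 (mod 56), i.e. 19·t ≡ 23 − 18 ≡ 5 (mod 56). Since 19^(−1) ≡ 3 (mod 56), t ≡ 3·5 ≡ 15 (mod 56). So x ≡ 18 + 19·15 = 303 (mod 1064).
  Combine with x ≡ 0 (mod 11): write x = 303 + 1064·t and require 303 + 1064·t ≡ 0 (mod 11), i.e. 1064·t ≡ 0 − 303 ≡ 5 (mod 11). Since 1064^(−1) ≡ 7 (mod 11) (1064 ≡ 8 (mod 11)), t ≡ 7·5 ≡ 2 (mod 11). So x ≡ 303 + 1064·2 = 2431 (mod 11704).
Unique solution in [0, 11704): x = 2431.

Final answer: x ≡ 2431 (mod 11704); the representative in [0, 11704) is 2431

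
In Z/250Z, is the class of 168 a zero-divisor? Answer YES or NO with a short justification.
YES

gcd(168, 250) = 2 > 1, so 168 is not a unit in Z/250Z. In Z/nZ every nonzero non-unit is a zero-divisor: explicitly, take b = 250/gcd = 125 ≠ 0 (mod 250); then 168·125 = 21000 = 84·250, i.e. 168·125 ≡ 0 (mod 250). So 168 is a zero-divisor.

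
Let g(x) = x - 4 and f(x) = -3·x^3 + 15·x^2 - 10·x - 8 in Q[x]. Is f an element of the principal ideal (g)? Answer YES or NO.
In Q[x] the ideal (g) consists of all multiples of g, so f ∈ (g) iff g | f, i.e. iff the remainder of f on division by g is 0. Divide f by g (g is monic, so eliminate the leading term of the running remainder at each step):
  leading term -3·x^3: subtract (-3·x^2)·g(x) = -3·x^3 + 12·x^2, leaving 3·x^2 - 10·x - 8
  leading term 3·x^2: subtract (3·x)·g(x) = 3·x^2 - 12·x, leaving 2·x - 8
  leading term 2·x: subtract (2)·g(x) = 2·x - 8, leaving 0
The remainder is 0, so f(x) = g(x) · h(x) with h(x) = -3·x^2 + 3·x + 2. Hence g | f, i.e. f ∈ (g).

Final answer: YES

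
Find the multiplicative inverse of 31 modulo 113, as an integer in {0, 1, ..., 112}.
Apply the extended Euclidean algorithm to (113, 31), tracking rows (r, s, t) with s·113 + t·31 = r. Each division r_prev = q·r_cur + r_new produces the new row as (previous row) − q·(current row):
  row A: (113, 1, 0)   [1·113 + 0·31 = 113]
  row B: (31, 0, 1)   [0·113 + 1·31 = 31]
  113 = 3·31 + 20   → row C = row A − 3·row B = (20, 1, −3)   [check: 1·113 − 3·31 = 20]
  31 = 1·20 + 11   → row D = row B − 1·row C = (11, −1, 4)   [check: −1·113 + 4·31 = 11]
  20 = 1·11 + 9   → row E = row C − 1·row D = (9, 2, −7)   [check: 2·113 − 7·31 = 9]
  11 = 1·9 + 2   → row F = row D − 1·row E = (2, −3, 11)   [check: −3·113 + 11·31 = 2]
  9 = 4·2 + 1   → row G = row E − 4·row F = (1, 14, −51)   [check: 14·113 − 51·31 = 1]
  2 = 2·1 + 0   → remainder 0, stop. gcd = 1 (last nonzero row G).
The gcd is 1, so 31 is invertible mod 113. The last nonzero row gives 14·113 − 51·31 = 1, so t = −51. So 31^(−1) ≡ −51 ≡ 62 (mod 113). Verify: 31 · 62 = 1922 ≡ 1 (mod 113). ✓

Final answer: 31^(−1) ≡ 62 (mod 113)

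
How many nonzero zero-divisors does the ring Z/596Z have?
In Z/596Z each nonzero element is either a unit (gcd with 596 is 1) or a zero-divisor (gcd > 1). The number of units is φ(596): factorise 596 = 2^2 · 149, so φ(596) = (2^2 − 2^1) · (149 − 1) = 2 · 148 = 296. The nonzero elements number 596 − 1 = 595. Hence the nonzero zero-divisors number 595 − 296 = 299.

Final answer: Z/596Z has 299 nonzero zero-divisors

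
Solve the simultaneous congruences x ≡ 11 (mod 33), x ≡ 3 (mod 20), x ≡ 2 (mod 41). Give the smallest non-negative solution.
The moduli 33, 20, 41 are pairwise coprime, so by the CRT there is a unique solution mod 33·20·41 = 27060.
Solve by successive substitution. Start with x ≡ 11 (mod 33).
  Combine with x ≡ 3 (mod 20): write x = 11 + 33·t and require 11 + 33·t ≡ 3 (mod 20), i.e. 33·t ≡ 3 − 11 ≡ 12 (mod 20). Since 33^(−1) ≡ 17 (mod 20) (33 ≡ 13 (mod 20)), t ≡ 17·12 ≡ 4 (mod 20). So x ≡ 11 + 33·4 = 143 (mod 660).
  Combine with x ≡ 2 (mod 41): write x = 143 + 660·t and require 143 + 660·t ≡ 2 (mod 41), i.e. 660·t ≡ 2 − 143 ≡ 23 (mod 41). Since 660^(−1) ≡ 31 (mod 41) (660 ≡ 4 (mod 41)), t ≡ 31·23 ≡ 16 (mod 41). So x ≡ 143 + 660·16 = 10703 (mod 27060).
Unique solution in [0, 27060): x = 10703.

Final answer: x ≡ 10703 (mod 27060); the representative in [0, 27060) is 10703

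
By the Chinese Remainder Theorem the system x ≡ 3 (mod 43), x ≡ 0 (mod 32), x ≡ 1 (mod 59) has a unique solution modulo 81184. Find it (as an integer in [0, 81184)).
The moduli 43, 32, 59 are pairwise coprime, so by the CRT there is a unique solution mod 43·32·59 = 81184.
Solve by successive substitution. Start with x ≡ 3 (mod 43).
  Combine with x ≡ 0 (mod 32): write x = 3 + 43·t and require 3 + 43·t ≡ 0 (mod 32), i.e. 43·t ≡ 0 − 3 ≡ 29 (mod 32). Since 43^(−1) ≡ 3 (mod 32) (43 ≡ 11 (mod 32)), t ≡ 3·29 ≡ 23 (mod 32). So x ≡ 3 + 43·23 = 992 (mod 1376).
  Combine with x ≡ 1 (mod 59): write x = 992 + 1376·t and require 992 + 1376·t ≡ 1 (mod 59), i.e. 1376·t ≡ 1 − 992 ≡ 12 (mod 59). Since 1376^(−1) ≡ 28 (mod 59) (1376 ≡ 19 (mod 59)), t ≡ 28·12 ≡ 41 (mod 59). So x ≡ 992 + 1376·41 = 57408 (mod 81184).
Unique solution in [0, 81184): x = 57408.

Final answer: x ≡ 57408 (mod 81184); the representative in [0, 81184) is 57408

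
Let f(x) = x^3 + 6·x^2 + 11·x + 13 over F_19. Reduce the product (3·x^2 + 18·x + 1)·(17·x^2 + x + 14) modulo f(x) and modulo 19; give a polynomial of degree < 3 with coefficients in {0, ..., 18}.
Multiply as integer polynomials: a · b = 51·x^4 + 309·x^3 + 77·x^2 + 253·x + 14. Reducing coefficients mod 19: a · b ≡ 13·x^4 + 5·x^3 + x^2 + 6·x + 14. Now divide by f(x) = x^3 + 6·x^2 + 11·x + 13 in F_19[x], eliminating the leading term at each step:
  leading term 13·x^4: subtract (13·x)·f(x) = 13·x^4 + 2·x^3 + 10·x^2 + 17·x, leaving 3·x^3 + 10·x^2 + 8·x + 14 (coefficients mod 19)
  leading term 3·x^3: subtract (3)·f(x) = 3·x^3 + 18·x^2 + 14·x + 1, leaving 11·x^2 + 13·x + 13 (coefficients mod 19)
The degree is now < 3, so this is the remainder. Hence a · b ≡ 11·x^2 + 13·x + 13 in F_19[x]/(f).

Final answer: a · b ≡ 11·x^2 + 13·x + 13 (mod f(x))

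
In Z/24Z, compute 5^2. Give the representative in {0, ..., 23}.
Use repeated squaring. Binary(2) = 10. Walk through the bits of the exponent 2 left-to-right: at each bit after the leading one, square the running value, then multiply by 5 if the bit is 1 (always reducing mod 24):
  bit 1 = 1 (leading): start with 5.
  bit 2 = 0: square 5^2 = 25 ≡ 1 (mod 24).
Final value: 5^2 ≡ 1 (mod 24).

Final answer: 1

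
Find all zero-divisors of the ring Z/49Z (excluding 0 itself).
An element a ∈ Z/49Z (with a ≠ 0) is a zero-divisor iff gcd(a, 49) > 1 (because a is a unit precisely when gcd(a, n) = 1, and in Z/nZ every nonzero, non-unit element is a zero-divisor). Scan a = 1, ..., 48 and keep those with gcd(a, 49) > 1:
  gcd(7, 49) = 7, gcd(14, 49) = 7, gcd(21, 49) = 7, gcd(28, 49) = 7, gcd(35, 49) = 7, gcd(42, 49) = 7.
All other a ∈ {1, ..., 48} have gcd(a, 49) = 1 and are units. So the nonzero zero-divisors are exactly the 6 values of a appearing in this scan.

Final answer: nonzero zero-divisors of Z/49Z = {7, 14, 21, 28, 35, 42}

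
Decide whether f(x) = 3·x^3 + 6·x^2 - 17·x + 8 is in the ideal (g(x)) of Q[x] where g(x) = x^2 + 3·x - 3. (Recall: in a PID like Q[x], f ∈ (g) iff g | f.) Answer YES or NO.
In Q[x] the ideal (g) consists of all multiples of g, so f ∈ (g) iff g | f, i.e. iff the remainder of f on division by g is 0. Divide f by g (g is monic, so eliminate the leading term of the running remainder at each step):
  leading term 3·x^3: subtract (3·x)·g(x) = 3·x^3 + 9·x^2 - 9·x, leaving -3·x^2 - 8·x + 8
  leading term -3·x^2: subtract (-3)·g(x) = -3·x^2 - 9·x + 9, leaving x - 1
The remainder r(x) = x - 1 ≠ 0 (and deg r < deg g), so g ∤ f, i.e. f ∉ (g).

Final answer: NO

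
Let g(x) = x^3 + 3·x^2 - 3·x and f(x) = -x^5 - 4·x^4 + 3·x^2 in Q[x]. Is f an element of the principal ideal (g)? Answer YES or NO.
In Q[x] the ideal (g) consists of all multiples of g, so f ∈ (g) iff g | f, i.e. iff the remainder of f on division by g is 0. Divide f by g (g is monic, so eliminate the leading term of the running remainder at each step):
  leading term -x^5: subtract (-x^2)·g(x) = -x^5 - 3·x^4 + 3·x^3, leaving -x^4 - 3·x^3 + 3·x^2
  leading term -x^4: subtract (-x)·g(x) = -x^4 - 3·x^3 + 3·x^2, leaving 0
The remainder is 0, so f(x) = g(x) · h(x) with h(x) = -x^2 - x. Hence g | f, i.e. f ∈ (g).

Final answer: YES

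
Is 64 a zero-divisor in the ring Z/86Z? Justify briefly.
YES

gcd(64, 86) = 2 > 1, so 64 is not a unit in Z/86Z. In Z/nZ every nonzero non-unit is a zero-divisor: explicitly, take b = 86/gcd = 43 ≠ 0 (mod 86); then 64·43 = 2752 = 32·86, i.e. 64·43 ≡ 0 (mod 86). So 64 is a zero-divisor.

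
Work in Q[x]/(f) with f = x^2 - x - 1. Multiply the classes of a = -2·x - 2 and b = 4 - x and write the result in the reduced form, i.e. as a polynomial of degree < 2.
First multiply in Q[x] without reducing: a · b = 2·x^2 - 6·x - 8. Now divide by f(x) = x^2 - x - 1, eliminating the leading term at each step:
  leading term 2·x^2: subtract (2)·f(x) = 2·x^2 - 2·x - 2, leaving -4·x - 6
The degree is now < 2, so this is the remainder. Hence a · b ≡ -4·x - 6 in Q[x]/(f).

Final answer: a · b ≡ -4·x - 6 (mod f(x))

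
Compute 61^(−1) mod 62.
61^(−1) ≡ 61 (mod 62)

Apply the extended Euclidean algorithm to (62, 61), tracking rows (r, s, t) with s·62 + t·61 = r. Each division r_prev = q·r_cur + r_new produces the new row as (previous row) − q·(current row):
  row A: (62, 1, 0)   [1·62 + 0·61 = 62]
  row B: (61, 0, 1)   [0·62 + 1·61 = 61]
  62 = 1·61 + 1   → row C = row A − 1·row B = (1, 1, −1)   [check: 1·62 − 1·61 = 1]
  61 = 61·1 + 0   → remainder 0, stop. gcd = 1 (last nonzero row C).
The gcd is 1, so 61 is invertible mod 62. The last nonzero row gives 1·62 − 1·61 = 1, so t = −1. So 61^(−1) ≡ −1 ≡ 61 (mod 62). Verify: 61 · 61 = 3721 ≡ 1 (mod 62). ✓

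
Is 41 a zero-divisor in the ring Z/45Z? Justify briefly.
gcd(41, 45) = 1, so 41 is a unit in Z/45Z (it has a multiplicative inverse). A unit cannot be a zero-divisor: if 41·b ≡ 0 then multiplying both sides by 41^(−1) gives b ≡ 0. So 41 is not a zero-divisor.

Final answer: NO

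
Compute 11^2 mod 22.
Use repeated squaring. Binary(2) = 10. Walk through the bits of the exponent 2 left-to-right: at each bit after the leading one, square the running value, then multiply by 11 if the bit is 1 (always reducing mod 22):
  bit 1 = 1 (leading): start with 11.
  bit 2 = 0: square 11^2 = 121 ≡ 11 (mod 22).
Final value: 11^2 ≡ 11 (mod 22).

Final answer: 11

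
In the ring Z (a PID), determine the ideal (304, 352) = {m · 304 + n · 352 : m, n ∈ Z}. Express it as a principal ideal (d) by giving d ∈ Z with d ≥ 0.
In the PID Z, (a, b) is generated by gcd(a, b). Compute gcd(352, 304) with the extended Euclidean algorithm, tracking rows (r, s, t) with s·352 + t·304 = r:
  row A: (352, 1, 0)   [1·352 + 0·304 = 352]
  row B: (304, 0, 1)   [0·352 + 1·304 = 304]
  352 = 1·304 + 48   → row C = row A − 1·row B = (48, 1, −1)   [check: 1·352 − 1·304 = 48]
  304 = 6·48 + 16   → row D = row B − 6·row C = (16, −6, 7)   [check: −6·352 + 7·304 = 16]
  48 = 3·16 + 0   → remainder 0, stop. gcd = 16 (last nonzero row D).
So gcd(304, 352) = 16, with Bézout identity −6·352 + 7·304 = 16. Containment (⊇): the Bézout identity exhibits 16 as an element of (304, 352), giving (16) ⊆ (304, 352). Containment (⊆): since 16 | 304 and 16 | 352 (304 = 16·19, 352 = 16·22), every Z-linear combination of 304 and 352 is divisible by 16, so (304, 352) ⊆ (16). Therefore (304, 352) = (16), d = 16.

Final answer: (304, 352) = (16); d = 16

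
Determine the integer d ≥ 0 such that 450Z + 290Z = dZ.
(450, 290) = (10); d = 10

In the PID Z, (a, b) is generated by gcd(a, b). Compute gcd(450, 290) with the extended Euclidean algorithm, tracking rows (r, s, t) with s·450 + t·290 = r:
  row A: (450, 1, 0)   [1·450 + 0·290 = 450]
  row B: (290, 0, 1)   [0·450 + 1·290 = 290]
  450 = 1·290 + 160   → row C = row A − 1·row B = (160, 1, −1)   [check: 1·450 − 1·290 = 160]
  290 = 1·160 + 130   → row D = row B − 1·row C = (130, −1, 2)   [check: −1·450 + 2·290 = 130]
  160 = 1·130 + 30   → row E = row C − 1·row D = (30, 2, −3)   [check: 2·450 − 3·290 = 30]
  130 = 4·30 + 10   → row F = row D − 4·row E = (10, −9, 14)   [check: −9·450 + 14·290 = 10]
  30 = 3·10 + 0   → remainder 0, stop. gcd = 10 (last nonzero row F).
So gcd(450, 290) = 10, with Bézout identity −9·450 + 14·290 = 10. Containment (⊇): the Bézout identity exhibits 10 as an element of (450, 290), giving (10) ⊆ (450, 290). Containment (⊆): since 10 | 450 and 10 | 290 (450 = 10·45, 290 = 10·29), every Z-linear combination of 450 and 290 is divisible by 10, so (450, 290) ⊆ (10). Therefore (450, 290) = (10), d = 10.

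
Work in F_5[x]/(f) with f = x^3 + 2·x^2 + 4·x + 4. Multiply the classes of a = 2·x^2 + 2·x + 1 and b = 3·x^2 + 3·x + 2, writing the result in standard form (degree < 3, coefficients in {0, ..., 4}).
Multiply as integer polynomials: a · b = 6·x^4 + 12·x^3 + 13·x^2 + 7·x + 2. Reducing coefficients mod 5: a · b ≡ x^4 + 2·x^3 + 3·x^2 + 2·x + 2. Now divide by f(x) = x^3 + 2·x^2 + 4·x + 4 in F_5[x], eliminating the leading term at each step:
  leading term x^4: subtract (x)·f(x) = x^4 + 2·x^3 + 4·x^2 + 4·x, leaving 4·x^2 + 3·x + 2 (coefficients mod 5)
The degree is now < 3, so this is the remainder. Hence a · b ≡ 4·x^2 + 3·x + 2 in F_5[x]/(f).

Final answer: a · b ≡ 4·x^2 + 3·x + 2 (mod f(x))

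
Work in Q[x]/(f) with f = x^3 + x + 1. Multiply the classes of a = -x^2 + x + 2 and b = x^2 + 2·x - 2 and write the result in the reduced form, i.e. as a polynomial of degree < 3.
First multiply in Q[x] without reducing: a · b = -x^4 - x^3 + 6·x^2 + 2·x - 4. Now divide by f(x) = x^3 + x + 1, eliminating the leading term at each step:
  leading term -x^4: subtract (-x)·f(x) = -x^4 - x^2 - x, leaving -x^3 + 7·x^2 + 3·x - 4
  leading term -x^3: subtract (-1)·f(x) = -x^3 - x - 1, leaving 7·x^2 + 4·x - 3
The degree is now < 3, so this is the remainder. Hence a · b ≡ 7·x^2 + 4·x - 3 in Q[x]/(f).

Final answer: a · b ≡ 7·x^2 + 4·x - 3 (mod f(x))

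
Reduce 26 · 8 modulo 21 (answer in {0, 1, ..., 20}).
Reduce the factors first: 26 ≡ 5 (mod 21), so 26 · 8 ≡ 5 · 8 (mod 21). 5 · 8 = 40. Dividing by 21: 40 = 1·21 + 19. So (26 · 8) mod 21 = 19.

Final answer: 19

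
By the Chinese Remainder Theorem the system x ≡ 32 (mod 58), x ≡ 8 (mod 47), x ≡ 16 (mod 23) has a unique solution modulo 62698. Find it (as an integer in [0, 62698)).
The moduli 58, 47, 23 are pairwise coprime, so by the CRT there is a unique solution mod 58·47·23 = 62698.
Solve by successive substitution. Start with x ≡ 32 (mod 58).
  Combine with x ≡ 8 (mod 47): write x = 32 + 58·t and require 32 + 58·t ≡ 8 (mod 47), i.e. 58·t ≡ 8 − 32 ≡ 23 (mod 47). Since 58^(−1) ≡ 30 (mod 47) (58 ≡ 11 (mod 47)), t ≡ 30·23 ≡ 32 (mod 47). So x ≡ 32 + 58·32 = 1888 (mod 2726).
  Combine with x ≡ 16 (mod 23): write x = 1888 + 2726·t and require 1888 + 2726·t ≡ 16 (mod 23), i.e. 2726·t ≡ 16 − 1888 ≡ 14 (mod 23). Since 2726^(−1) ≡ 2 (mod 23) (2726 ≡ 12 (mod 23)), t ≡ 2·14 ≡ 5 (mod 23). So x ≡ 1888 + 2726·5 = 15518 (mod 62698).
Unique solution in [0, 62698): x = 15518.

Final answer: x ≡ 15518 (mod 62698); the representative in [0, 62698) is 15518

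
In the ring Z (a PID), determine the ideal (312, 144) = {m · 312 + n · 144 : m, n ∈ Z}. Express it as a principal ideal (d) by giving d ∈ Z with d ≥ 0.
In the PID Z, (a, b) is generated by gcd(a, b). Compute gcd(312, 144) with the extended Euclidean algorithm, tracking rows (r, s, t) with s·312 + t·144 = r:
  row A: (312, 1, 0)   [1·312 + 0·144 = 312]
  row B: (144, 0, 1)   [0·312 + 1·144 = 144]
  312 = 2·144 + 24   → row C = row A − 2·row B = (24, 1, −2)   [check: 1·312 − 2·144 = 24]
  144 = 6·24 + 0   → remainder 0, stop. gcd = 24 (last nonzero row C).
So gcd(312, 144) = 24, with Bézout identity 1·312 − 2·144 = 24. Containment (⊇): the Bézout identity exhibits 24 as an element of (312, 144), giving (24) ⊆ (312, 144). Containment (⊆): since 24 | 312 and 24 | 144 (312 = 24·13, 144 = 24·6), every Z-linear combination of 312 and 144 is divisible by 24, so (312, 144) ⊆ (24). Therefore (312, 144) = (24), d = 24.

Final answer: (312, 144) = (24); d = 24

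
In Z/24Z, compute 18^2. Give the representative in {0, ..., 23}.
Use repeated squaring. Binary(2) = 10. Walk through the bits of the exponent 2 left-to-right: at each bit after the leading one, square the running value, then multiply by 18 if the bit is 1 (always reducing mod 24):
  bit 1 = 1 (leading): start with 18.
  bit 2 = 0: square 18^2 = 324 ≡ 12 (mod 24).
Final value: 18^2 ≡ 12 (mod 24).

Final answer: 12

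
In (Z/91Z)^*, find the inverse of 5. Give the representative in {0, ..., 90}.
5^(−1) ≡ 73 (mod 91)

Apply the extended Euclidean algorithm to (91, 5), tracking rows (r, s, t) with s·91 + t·5 = r. Each division r_prev = q·r_cur + r_new produces the new row as (previous row) − q·(current row):
  row A: (91, 1, 0)   [1·91 + 0·5 = 91]
  row B: (5, 0, 1)   [0·91 + 1·5 = 5]
  91 = 18·5 + 1   → row C = row A − 18·row B = (1, 1, −18)   [check: 1·91 − 18·5 = 1]
  5 = 5·1 + 0   → remainder 0, stop. gcd = 1 (last nonzero row C).
The gcd is 1, so 5 is invertible mod 91. The last nonzero row gives 1·91 − 18·5 = 1, so t = −18. So 5^(−1) ≡ −18 ≡ 73 (mod 91). Verify: 5 · 73 = 365 ≡ 1 (mod 91). ✓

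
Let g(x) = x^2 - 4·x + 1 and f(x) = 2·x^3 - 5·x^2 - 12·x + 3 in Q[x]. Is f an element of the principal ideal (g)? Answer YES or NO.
NO

In Q[x] the ideal (g) consists of all multiples of g, so f ∈ (g) iff g | f, i.e. iff the remainder of f on division by g is 0. Divide f by g (g is monic, so eliminate the leading term of the running remainder at each step):
  leading term 2·x^3: subtract (2·x)·g(x) = 2·x^3 - 8·x^2 + 2·x, leaving 3·x^2 - 14·x + 3
  leading term 3·x^2: subtract (3)·g(x) = 3·x^2 - 12·x + 3, leaving -2·x
The remainder r(x) = -2·x ≠ 0 (and deg r < deg g), so g ∤ f, i.e. f ∉ (g).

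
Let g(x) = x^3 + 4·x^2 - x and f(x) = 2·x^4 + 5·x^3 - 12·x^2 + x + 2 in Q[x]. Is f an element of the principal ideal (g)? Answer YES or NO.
In Q[x] the ideal (g) consists of all multiples of g, so f ∈ (g) iff g | f, i.e. iff the remainder of f on division by g is 0. Divide f by g (g is monic, so eliminate the leading term of the running remainder at each step):
  leading term 2·x^4: subtract (2·x)·g(x) = 2·x^4 + 8·x^3 - 2·x^2, leaving -3·x^3 - 10·x^2 + x + 2
  leading term -3·x^3: subtract (-3)·g(x) = -3·x^3 - 12·x^2 + 3·x, leaving 2·x^2 - 2·x + 2
The remainder r(x) = 2·x^2 - 2·x + 2 ≠ 0 (and deg r < deg g), so g ∤ f, i.e. f ∉ (g).

Final answer: NO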